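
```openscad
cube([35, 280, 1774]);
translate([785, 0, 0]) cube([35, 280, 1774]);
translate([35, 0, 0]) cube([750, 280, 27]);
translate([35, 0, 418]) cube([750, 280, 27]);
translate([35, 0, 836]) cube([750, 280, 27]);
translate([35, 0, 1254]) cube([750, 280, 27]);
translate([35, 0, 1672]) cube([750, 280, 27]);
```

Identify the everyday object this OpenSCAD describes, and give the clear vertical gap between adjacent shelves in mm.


A bookshelf. The clear shelf gap is 391 mm.

Two tall side panels with 5 horizontal boards between them — a bookshelf. The first two shelf undersides are at z = 0 and z = 418; with shelf thickness 27, the clear gap is 418 − 0 − 27 = 391 mm.


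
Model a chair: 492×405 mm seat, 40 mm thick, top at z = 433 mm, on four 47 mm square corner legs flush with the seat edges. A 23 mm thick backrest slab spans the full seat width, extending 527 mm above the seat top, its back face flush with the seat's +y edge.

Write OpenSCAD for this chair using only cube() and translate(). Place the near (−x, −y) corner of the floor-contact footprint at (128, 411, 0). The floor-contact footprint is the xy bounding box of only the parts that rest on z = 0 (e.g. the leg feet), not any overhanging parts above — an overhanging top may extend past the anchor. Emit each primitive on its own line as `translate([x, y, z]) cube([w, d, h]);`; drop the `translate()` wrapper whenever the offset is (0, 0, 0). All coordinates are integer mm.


// leg_h = 433 - 40 = 393
translate([128, 411, 393]) cube([492, 405, 40]);
translate([128, 411, 0]) cube([47, 47, 393]);
translate([573, 411, 0]) cube([47, 47, 393]);
translate([128, 769, 0]) cube([47, 47, 393]);
translate([573, 769, 0]) cube([47, 47, 393]);
translate([128, 793, 433]) cube([492, 23, 527]);


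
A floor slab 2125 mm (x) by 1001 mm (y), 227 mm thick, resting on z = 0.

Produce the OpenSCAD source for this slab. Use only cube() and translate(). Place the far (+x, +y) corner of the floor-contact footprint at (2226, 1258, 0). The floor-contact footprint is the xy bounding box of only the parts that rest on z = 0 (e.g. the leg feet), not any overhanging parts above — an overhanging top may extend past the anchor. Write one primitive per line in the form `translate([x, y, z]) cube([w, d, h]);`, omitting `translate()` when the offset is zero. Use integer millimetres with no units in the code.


translate([101, 257, 0]) cube([2125, 1001, 227]);


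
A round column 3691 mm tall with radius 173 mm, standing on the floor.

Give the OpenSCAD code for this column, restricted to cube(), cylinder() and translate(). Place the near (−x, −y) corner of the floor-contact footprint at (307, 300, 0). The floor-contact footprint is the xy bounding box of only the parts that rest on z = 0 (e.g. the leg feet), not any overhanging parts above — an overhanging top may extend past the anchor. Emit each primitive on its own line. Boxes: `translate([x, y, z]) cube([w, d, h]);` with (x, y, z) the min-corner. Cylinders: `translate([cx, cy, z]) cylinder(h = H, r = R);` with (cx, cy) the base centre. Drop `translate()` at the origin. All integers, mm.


translate([480, 473, 0]) cylinder(h = 3691, r = 173);


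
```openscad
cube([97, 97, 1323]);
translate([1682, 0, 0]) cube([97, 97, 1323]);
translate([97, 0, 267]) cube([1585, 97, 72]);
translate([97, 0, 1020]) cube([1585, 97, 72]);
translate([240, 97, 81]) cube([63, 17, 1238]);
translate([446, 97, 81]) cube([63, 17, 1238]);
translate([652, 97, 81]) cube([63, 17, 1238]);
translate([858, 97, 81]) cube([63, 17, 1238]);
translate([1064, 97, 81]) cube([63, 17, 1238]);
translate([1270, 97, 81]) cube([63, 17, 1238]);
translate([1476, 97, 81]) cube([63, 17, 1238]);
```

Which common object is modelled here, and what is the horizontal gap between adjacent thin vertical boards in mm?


A fence section. The picket gap is 143 mm.

Two posts, two rails, 7 pickets — a fence section. Span 1585 mm holds 7 pickets of 63 mm with 8 equal gaps: ⌊(1585 − 7·63) / 8⌋ = 143 mm.


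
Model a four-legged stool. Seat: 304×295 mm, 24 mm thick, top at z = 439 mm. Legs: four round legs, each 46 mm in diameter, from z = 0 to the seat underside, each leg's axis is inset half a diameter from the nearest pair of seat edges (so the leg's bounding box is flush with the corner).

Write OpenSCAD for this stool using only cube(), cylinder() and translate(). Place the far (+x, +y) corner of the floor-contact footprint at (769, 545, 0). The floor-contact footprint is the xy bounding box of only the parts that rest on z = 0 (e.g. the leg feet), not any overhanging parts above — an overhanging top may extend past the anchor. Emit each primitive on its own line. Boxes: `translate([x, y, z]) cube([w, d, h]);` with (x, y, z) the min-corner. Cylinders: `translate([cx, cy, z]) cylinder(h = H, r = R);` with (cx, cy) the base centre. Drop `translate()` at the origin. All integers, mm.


// leg_h = 439 - 24 = 415
translate([465, 250, 415]) cube([304, 295, 24]);
translate([488, 273, 0]) cylinder(h = 415, r = 23);
translate([746, 273, 0]) cylinder(h = 415, r = 23);
translate([488, 522, 0]) cylinder(h = 415, r = 23);
translate([746, 522, 0]) cylinder(h = 415, r = 23);


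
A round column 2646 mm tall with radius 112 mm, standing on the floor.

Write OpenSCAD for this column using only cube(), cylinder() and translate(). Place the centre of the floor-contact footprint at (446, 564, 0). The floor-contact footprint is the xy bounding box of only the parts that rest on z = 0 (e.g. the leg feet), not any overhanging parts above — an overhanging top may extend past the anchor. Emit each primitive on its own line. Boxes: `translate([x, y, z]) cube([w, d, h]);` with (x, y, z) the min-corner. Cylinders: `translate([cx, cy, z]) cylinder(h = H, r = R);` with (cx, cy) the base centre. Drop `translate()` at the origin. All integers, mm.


translate([446, 564, 0]) cylinder(h = 2646, r = 112);


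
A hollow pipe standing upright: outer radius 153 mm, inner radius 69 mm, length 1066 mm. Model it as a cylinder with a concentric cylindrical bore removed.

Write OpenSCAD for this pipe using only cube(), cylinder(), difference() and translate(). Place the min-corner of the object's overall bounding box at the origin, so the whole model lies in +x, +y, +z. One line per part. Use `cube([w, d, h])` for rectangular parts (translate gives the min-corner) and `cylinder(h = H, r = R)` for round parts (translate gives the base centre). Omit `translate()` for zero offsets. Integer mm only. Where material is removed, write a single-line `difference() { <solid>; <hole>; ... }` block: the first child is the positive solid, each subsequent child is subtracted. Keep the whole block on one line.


difference() { translate([153, 153, 0]) cylinder(h = 1066, r = 153); translate([153, 153, 0]) cylinder(h = 1066, r = 69); }


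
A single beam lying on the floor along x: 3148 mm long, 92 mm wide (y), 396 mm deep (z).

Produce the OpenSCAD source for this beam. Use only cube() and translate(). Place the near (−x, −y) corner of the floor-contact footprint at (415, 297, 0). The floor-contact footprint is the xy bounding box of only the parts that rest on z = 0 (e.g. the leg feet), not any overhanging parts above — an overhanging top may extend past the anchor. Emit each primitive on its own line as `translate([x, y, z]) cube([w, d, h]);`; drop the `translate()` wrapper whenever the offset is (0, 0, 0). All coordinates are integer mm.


translate([415, 297, 0]) cube([3148, 92, 396]);


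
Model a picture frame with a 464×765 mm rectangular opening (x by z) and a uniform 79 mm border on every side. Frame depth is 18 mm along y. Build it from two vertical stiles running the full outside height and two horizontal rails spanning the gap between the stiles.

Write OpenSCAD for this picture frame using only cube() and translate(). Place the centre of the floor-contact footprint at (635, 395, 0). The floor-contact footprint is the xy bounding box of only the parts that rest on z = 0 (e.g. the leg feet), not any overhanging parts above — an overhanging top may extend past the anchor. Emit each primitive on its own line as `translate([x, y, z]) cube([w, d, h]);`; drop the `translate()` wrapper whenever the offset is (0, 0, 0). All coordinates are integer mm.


translate([324, 386, 0]) cube([79, 18, 923]);
translate([867, 386, 0]) cube([79, 18, 923]);
translate([403, 386, 0]) cube([464, 18, 79]);
translate([403, 386, 844]) cube([464, 18, 79]);


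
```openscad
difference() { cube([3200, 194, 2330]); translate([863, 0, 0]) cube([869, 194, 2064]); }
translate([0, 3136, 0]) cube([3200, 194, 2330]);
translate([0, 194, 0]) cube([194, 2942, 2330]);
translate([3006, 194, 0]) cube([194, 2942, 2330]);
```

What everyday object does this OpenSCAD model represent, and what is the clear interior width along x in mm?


A single room. The interior width is 2812 mm.

Four walls enclosing a rectangle with a door in the front wall — a room. Outside width 3200 minus two 194 mm walls gives 2812 mm.


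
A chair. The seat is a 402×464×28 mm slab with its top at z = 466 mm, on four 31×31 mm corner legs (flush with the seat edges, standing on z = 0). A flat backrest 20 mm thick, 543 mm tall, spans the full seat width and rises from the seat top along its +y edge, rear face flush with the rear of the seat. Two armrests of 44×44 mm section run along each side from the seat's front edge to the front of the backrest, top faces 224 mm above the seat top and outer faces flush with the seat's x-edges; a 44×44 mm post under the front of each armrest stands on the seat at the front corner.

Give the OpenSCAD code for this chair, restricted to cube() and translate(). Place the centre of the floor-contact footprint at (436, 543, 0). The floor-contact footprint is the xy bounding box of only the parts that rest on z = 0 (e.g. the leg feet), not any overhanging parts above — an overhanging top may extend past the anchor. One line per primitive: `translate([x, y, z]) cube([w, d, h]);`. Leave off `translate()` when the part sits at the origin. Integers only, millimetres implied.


translate([235, 311, 438]) cube([402, 464, 28]);
translate([235, 311, 0]) cube([31, 31, 438]);
translate([606, 311, 0]) cube([31, 31, 438]);
translate([235, 744, 0]) cube([31, 31, 438]);
translate([606, 744, 0]) cube([31, 31, 438]);
translate([235, 755, 466]) cube([402, 20, 543]);
translate([235, 311, 646]) cube([44, 444, 44]);
translate([593, 311, 646]) cube([44, 444, 44]);
translate([235, 311, 466]) cube([44, 44, 180]);
translate([593, 311, 466]) cube([44, 44, 180]);


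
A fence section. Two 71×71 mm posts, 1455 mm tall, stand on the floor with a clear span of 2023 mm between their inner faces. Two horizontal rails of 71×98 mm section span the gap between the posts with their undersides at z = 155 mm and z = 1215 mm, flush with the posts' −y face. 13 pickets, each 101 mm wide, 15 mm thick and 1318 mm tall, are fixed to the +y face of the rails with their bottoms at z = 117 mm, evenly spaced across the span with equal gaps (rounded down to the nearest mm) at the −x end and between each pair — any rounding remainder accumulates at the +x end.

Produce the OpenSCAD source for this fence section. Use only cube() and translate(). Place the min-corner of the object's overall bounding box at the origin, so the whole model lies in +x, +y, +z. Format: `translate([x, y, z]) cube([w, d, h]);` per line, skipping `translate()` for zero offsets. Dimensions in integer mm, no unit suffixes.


cube([71, 71, 1455]);
translate([2094, 0, 0]) cube([71, 71, 1455]);
translate([71, 0, 155]) cube([2023, 71, 98]);
translate([71, 0, 1215]) cube([2023, 71, 98]);
translate([121, 71, 117]) cube([101, 15, 1318]);
translate([272, 71, 117]) cube([101, 15, 1318]);
translate([423, 71, 117]) cube([101, 15, 1318]);
translate([574, 71, 117]) cube([101, 15, 1318]);
translate([725, 71, 117]) cube([101, 15, 1318]);
translate([876, 71, 117]) cube([101, 15, 1318]);
translate([1027, 71, 117]) cube([101, 15, 1318]);
translate([1178, 71, 117]) cube([101, 15, 1318]);
translate([1329, 71, 117]) cube([101, 15, 1318]);
translate([1480, 71, 117]) cube([101, 15, 1318]);
translate([1631, 71, 117]) cube([101, 15, 1318]);
translate([1782, 71, 117]) cube([101, 15, 1318]);
translate([1933, 71, 117]) cube([101, 15, 1318]);


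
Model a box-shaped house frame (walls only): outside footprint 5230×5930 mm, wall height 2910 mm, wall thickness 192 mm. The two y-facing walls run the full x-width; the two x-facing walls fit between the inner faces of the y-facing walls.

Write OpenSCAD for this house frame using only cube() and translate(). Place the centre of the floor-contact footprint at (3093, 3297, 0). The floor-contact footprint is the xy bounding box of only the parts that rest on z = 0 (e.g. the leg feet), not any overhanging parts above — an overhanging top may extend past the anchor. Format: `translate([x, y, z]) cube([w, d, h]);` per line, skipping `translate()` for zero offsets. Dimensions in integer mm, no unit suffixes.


translate([478, 332, 0]) cube([5230, 192, 2910]);
translate([478, 6070, 0]) cube([5230, 192, 2910]);
translate([478, 524, 0]) cube([192, 5546, 2910]);
translate([5516, 524, 0]) cube([192, 5546, 2910]);


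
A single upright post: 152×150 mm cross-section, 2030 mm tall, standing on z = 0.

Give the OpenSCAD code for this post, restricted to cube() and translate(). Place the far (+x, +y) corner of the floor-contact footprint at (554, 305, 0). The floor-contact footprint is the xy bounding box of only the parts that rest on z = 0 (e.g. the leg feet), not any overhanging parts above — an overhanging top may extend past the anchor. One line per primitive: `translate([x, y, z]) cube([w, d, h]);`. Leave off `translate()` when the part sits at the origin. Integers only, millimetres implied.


translate([402, 155, 0]) cube([152, 150, 2030]);


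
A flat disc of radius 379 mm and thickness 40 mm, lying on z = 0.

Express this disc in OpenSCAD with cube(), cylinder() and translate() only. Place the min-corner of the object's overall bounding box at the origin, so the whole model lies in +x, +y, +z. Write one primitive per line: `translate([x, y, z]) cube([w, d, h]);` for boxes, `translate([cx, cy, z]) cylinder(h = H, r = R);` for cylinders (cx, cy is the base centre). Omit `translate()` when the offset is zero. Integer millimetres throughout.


translate([379, 379, 0]) cylinder(h = 40, r = 379);


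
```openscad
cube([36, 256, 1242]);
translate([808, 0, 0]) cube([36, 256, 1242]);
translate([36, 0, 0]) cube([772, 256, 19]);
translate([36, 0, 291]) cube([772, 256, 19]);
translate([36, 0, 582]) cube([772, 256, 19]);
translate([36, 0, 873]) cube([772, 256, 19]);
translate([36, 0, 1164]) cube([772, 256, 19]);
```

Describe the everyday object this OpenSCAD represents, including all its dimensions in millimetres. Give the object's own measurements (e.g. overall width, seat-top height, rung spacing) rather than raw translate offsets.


An open bookshelf. Two side panels, each 36 mm thick, 256 mm deep and 1242 mm tall, stand 844 mm apart (outside-to-outside). Between them sit 5 shelves, each 19 mm thick and 256 mm deep, spanning the full gap between the sides. The bottom shelf rests on the floor (its underside at z = 0) and the clear gap between one shelf's top and the next shelf's underside is 272 mm.


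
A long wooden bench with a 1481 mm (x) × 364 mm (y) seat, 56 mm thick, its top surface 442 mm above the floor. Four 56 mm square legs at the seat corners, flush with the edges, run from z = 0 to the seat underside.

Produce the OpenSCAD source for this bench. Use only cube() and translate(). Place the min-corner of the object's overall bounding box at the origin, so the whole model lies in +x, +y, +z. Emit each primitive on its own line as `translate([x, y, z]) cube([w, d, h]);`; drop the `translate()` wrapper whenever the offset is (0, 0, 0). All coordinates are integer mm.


translate([0, 0, 386]) cube([1481, 364, 56]);
cube([56, 56, 386]);
translate([0, 308, 0]) cube([56, 56, 386]);
translate([1425, 0, 0]) cube([56, 56, 386]);
translate([1425, 308, 0]) cube([56, 56, 386]);


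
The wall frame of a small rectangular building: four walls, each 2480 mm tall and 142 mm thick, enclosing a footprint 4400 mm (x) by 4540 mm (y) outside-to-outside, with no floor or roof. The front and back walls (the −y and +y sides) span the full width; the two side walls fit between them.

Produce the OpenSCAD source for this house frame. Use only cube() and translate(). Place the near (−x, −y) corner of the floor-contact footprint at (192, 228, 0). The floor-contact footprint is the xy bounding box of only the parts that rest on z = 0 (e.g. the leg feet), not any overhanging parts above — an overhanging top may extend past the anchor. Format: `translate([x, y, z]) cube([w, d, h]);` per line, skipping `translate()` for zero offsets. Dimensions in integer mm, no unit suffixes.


translate([192, 228, 0]) cube([4400, 142, 2480]);
translate([192, 4626, 0]) cube([4400, 142, 2480]);
translate([192, 370, 0]) cube([142, 4256, 2480]);
translate([4450, 370, 0]) cube([142, 4256, 2480]);


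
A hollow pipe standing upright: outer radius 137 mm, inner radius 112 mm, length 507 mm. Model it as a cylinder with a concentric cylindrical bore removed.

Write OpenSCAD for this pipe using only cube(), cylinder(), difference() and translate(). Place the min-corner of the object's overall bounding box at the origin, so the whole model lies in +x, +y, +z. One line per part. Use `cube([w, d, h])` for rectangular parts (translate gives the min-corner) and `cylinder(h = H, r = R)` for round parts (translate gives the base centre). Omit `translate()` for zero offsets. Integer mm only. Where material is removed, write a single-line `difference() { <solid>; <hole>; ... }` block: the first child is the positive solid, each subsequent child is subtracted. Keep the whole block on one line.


difference() { translate([137, 137, 0]) cylinder(h = 507, r = 137); translate([137, 137, 0]) cylinder(h = 507, r = 112); }


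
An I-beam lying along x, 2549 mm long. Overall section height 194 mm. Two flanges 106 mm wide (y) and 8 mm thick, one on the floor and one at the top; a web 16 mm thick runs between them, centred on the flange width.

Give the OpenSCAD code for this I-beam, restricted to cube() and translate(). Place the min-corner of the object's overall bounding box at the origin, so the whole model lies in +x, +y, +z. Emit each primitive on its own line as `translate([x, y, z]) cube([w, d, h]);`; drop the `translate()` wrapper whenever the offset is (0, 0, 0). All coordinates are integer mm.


cube([2549, 106, 8]);
translate([0, 45, 8]) cube([2549, 16, 178]);
translate([0, 0, 186]) cube([2549, 106, 8]);


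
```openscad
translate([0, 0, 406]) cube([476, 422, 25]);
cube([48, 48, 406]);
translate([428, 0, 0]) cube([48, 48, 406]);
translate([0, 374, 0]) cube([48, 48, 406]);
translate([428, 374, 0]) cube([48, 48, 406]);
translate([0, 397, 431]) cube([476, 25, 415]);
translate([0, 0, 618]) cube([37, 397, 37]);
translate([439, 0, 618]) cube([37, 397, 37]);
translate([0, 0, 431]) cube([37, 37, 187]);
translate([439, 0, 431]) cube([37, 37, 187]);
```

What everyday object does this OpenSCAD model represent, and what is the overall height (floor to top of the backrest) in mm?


A chair. The overall height is 846 mm.

A slab on four corner posts with a tall panel at the back — a chair. The seat slab sits at z = 406 with thickness 25, and the 415 mm backrest starts at the seat top, so the overall height is 406 + 25 + 415 = 846 mm.


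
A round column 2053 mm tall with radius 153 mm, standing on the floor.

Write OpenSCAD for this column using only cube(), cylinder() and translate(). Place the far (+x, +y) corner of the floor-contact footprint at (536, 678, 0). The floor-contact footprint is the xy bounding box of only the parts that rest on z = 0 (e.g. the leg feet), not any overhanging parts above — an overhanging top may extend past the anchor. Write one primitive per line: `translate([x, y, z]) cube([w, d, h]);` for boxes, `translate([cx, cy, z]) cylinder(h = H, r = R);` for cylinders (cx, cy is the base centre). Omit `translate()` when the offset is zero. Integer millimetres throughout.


translate([383, 525, 0]) cylinder(h = 2053, r = 153);


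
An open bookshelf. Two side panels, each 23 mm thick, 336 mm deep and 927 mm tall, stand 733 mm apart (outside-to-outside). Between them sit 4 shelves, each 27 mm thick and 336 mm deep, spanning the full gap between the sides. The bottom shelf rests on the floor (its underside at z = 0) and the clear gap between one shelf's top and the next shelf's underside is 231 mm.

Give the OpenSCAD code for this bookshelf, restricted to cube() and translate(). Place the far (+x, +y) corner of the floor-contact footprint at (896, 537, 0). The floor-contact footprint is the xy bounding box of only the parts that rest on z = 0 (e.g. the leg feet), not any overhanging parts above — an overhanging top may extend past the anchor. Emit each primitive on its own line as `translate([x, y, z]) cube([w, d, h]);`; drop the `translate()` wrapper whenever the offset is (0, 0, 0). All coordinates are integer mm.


translate([163, 201, 0]) cube([23, 336, 927]);
translate([873, 201, 0]) cube([23, 336, 927]);
translate([186, 201, 0]) cube([687, 336, 27]);
translate([186, 201, 258]) cube([687, 336, 27]);
translate([186, 201, 516]) cube([687, 336, 27]);
translate([186, 201, 774]) cube([687, 336, 27]);


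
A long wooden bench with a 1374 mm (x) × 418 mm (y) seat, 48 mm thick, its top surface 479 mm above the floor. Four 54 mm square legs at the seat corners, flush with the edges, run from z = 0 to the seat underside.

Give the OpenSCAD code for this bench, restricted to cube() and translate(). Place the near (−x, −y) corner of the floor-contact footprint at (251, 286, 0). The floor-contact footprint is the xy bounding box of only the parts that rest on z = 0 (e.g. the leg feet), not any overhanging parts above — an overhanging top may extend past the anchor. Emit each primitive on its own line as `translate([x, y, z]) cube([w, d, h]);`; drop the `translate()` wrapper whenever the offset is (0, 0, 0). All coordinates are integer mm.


translate([251, 286, 431]) cube([1374, 418, 48]);
translate([251, 286, 0]) cube([54, 54, 431]);
translate([251, 650, 0]) cube([54, 54, 431]);
translate([1571, 286, 0]) cube([54, 54, 431]);
translate([1571, 650, 0]) cube([54, 54, 431]);


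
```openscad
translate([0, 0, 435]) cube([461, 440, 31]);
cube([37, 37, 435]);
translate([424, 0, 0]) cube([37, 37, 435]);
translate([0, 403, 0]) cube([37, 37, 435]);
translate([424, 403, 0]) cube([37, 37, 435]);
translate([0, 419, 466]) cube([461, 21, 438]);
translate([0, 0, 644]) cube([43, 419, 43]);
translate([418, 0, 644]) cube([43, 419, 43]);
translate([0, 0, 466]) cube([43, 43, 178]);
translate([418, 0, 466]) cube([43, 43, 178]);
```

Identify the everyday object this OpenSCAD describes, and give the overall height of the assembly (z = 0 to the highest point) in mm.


A chair. The overall height is 904 mm.

A slab on four corner posts with a tall panel at the back — a chair. The seat slab sits at z = 435 with thickness 31, and the 438 mm backrest starts at the seat top, so the overall height is 435 + 31 + 438 = 904 mm.


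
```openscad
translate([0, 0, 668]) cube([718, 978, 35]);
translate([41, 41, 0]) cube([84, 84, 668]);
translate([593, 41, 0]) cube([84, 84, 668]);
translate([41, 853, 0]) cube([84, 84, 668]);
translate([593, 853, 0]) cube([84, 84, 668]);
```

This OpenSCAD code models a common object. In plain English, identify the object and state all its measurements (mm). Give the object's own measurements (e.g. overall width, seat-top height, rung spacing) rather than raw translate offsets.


A table: top 718 mm (x) × 978 mm (y), 35 mm thick, upper face at z = 703 mm, on four 84×84 mm square legs, each inset 41 mm from the nearest pair of top edges from z = 0 to the bottom of the top.


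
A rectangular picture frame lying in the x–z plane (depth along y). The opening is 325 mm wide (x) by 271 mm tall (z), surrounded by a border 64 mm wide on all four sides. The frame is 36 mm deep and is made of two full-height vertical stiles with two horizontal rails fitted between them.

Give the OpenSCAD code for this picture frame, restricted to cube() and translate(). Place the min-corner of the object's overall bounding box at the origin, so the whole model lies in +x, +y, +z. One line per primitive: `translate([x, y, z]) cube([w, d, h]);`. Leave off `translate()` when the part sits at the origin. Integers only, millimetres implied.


cube([64, 36, 399]);
translate([389, 0, 0]) cube([64, 36, 399]);
translate([64, 0, 0]) cube([325, 36, 64]);
translate([64, 0, 335]) cube([325, 36, 64]);


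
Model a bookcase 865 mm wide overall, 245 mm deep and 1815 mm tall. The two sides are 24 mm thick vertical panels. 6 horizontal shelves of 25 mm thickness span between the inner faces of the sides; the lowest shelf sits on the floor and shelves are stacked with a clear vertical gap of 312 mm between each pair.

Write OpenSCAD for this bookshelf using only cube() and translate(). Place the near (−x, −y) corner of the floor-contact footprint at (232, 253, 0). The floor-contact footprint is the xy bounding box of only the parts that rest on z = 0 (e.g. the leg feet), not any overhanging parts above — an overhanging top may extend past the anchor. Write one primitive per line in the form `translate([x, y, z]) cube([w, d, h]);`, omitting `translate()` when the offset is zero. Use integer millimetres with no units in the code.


translate([232, 253, 0]) cube([24, 245, 1815]);
translate([1073, 253, 0]) cube([24, 245, 1815]);
translate([256, 253, 0]) cube([817, 245, 25]);
translate([256, 253, 337]) cube([817, 245, 25]);
translate([256, 253, 674]) cube([817, 245, 25]);
translate([256, 253, 1011]) cube([817, 245, 25]);
translate([256, 253, 1348]) cube([817, 245, 25]);
translate([256, 253, 1685]) cube([817, 245, 25]);


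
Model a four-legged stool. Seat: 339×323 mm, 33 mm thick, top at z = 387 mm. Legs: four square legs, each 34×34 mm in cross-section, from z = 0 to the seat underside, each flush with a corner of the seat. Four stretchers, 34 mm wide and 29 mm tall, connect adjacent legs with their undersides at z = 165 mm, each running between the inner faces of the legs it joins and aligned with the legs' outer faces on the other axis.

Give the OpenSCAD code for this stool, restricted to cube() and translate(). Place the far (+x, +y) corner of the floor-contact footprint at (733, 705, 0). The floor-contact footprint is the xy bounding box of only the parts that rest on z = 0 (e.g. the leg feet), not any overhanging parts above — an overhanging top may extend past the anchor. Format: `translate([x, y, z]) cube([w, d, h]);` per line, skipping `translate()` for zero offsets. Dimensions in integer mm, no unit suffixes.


translate([394, 382, 354]) cube([339, 323, 33]);
translate([394, 382, 0]) cube([34, 34, 354]);
translate([699, 382, 0]) cube([34, 34, 354]);
translate([394, 671, 0]) cube([34, 34, 354]);
translate([699, 671, 0]) cube([34, 34, 354]);
translate([428, 382, 165]) cube([271, 34, 29]);
translate([428, 671, 165]) cube([271, 34, 29]);
translate([394, 416, 165]) cube([34, 255, 29]);
translate([699, 416, 165]) cube([34, 255, 29]);


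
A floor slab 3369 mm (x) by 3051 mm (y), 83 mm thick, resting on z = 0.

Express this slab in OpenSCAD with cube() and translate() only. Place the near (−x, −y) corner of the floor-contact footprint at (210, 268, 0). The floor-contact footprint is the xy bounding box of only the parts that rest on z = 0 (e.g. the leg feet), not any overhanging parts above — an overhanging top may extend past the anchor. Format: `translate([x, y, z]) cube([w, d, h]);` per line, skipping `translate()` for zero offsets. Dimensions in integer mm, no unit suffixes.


translate([210, 268, 0]) cube([3369, 3051, 83]);


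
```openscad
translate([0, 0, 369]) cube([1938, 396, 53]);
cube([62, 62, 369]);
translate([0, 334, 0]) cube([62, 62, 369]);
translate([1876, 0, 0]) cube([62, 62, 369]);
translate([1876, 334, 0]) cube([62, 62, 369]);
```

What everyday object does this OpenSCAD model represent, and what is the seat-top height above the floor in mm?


A bench. The seat-top height is 422 mm.

A long slab on four corner posts — a bench. The slab sits at z = 369 with thickness 53, so the top is 369 + 53 = 422 mm.


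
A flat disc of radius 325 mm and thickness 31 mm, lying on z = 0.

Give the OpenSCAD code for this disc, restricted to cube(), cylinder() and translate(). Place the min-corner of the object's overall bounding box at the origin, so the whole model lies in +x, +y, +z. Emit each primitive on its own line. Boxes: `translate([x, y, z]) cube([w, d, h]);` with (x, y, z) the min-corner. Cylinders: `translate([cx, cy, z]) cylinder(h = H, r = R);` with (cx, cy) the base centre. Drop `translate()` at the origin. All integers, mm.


translate([325, 325, 0]) cylinder(h = 31, r = 325);


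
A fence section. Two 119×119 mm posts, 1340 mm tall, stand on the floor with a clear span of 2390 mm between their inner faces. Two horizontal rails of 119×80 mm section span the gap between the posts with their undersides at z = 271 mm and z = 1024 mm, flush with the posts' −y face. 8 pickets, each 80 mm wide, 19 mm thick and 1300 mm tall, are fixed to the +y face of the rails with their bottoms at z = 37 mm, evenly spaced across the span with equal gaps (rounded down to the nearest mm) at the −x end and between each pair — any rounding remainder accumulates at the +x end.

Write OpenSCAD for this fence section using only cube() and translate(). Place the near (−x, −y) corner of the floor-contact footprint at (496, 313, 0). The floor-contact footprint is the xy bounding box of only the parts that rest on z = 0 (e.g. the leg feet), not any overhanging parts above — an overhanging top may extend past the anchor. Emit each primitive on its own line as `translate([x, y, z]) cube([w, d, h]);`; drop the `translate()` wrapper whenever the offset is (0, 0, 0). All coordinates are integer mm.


translate([496, 313, 0]) cube([119, 119, 1340]);
translate([3005, 313, 0]) cube([119, 119, 1340]);
translate([615, 313, 271]) cube([2390, 119, 80]);
translate([615, 313, 1024]) cube([2390, 119, 80]);
translate([809, 432, 37]) cube([80, 19, 1300]);
translate([1083, 432, 37]) cube([80, 19, 1300]);
translate([1357, 432, 37]) cube([80, 19, 1300]);
translate([1631, 432, 37]) cube([80, 19, 1300]);
translate([1905, 432, 37]) cube([80, 19, 1300]);
translate([2179, 432, 37]) cube([80, 19, 1300]);
translate([2453, 432, 37]) cube([80, 19, 1300]);
translate([2727, 432, 37]) cube([80, 19, 1300]);


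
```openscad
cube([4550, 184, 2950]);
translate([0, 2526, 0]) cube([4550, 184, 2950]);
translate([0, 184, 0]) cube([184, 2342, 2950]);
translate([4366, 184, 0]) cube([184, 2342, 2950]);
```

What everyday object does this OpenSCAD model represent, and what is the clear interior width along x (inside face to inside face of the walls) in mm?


A house (or room) frame. The interior width is 4182 mm.

Four 2950 mm walls enclosing a rectangle with no floor or roof — a room or house frame. Outside width is 4550 mm and wall thickness is 184 mm, so the interior width is 4550 − 2 × 184 = 4182 mm.


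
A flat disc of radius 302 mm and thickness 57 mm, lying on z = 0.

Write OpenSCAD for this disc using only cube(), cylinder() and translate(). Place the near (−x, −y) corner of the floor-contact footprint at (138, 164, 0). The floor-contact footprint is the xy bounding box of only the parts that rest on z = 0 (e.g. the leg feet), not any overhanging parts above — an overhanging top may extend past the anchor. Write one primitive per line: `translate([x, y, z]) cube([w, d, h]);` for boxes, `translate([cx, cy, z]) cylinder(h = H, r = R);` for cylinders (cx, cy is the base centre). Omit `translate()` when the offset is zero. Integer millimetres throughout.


translate([440, 466, 0]) cylinder(h = 57, r = 302);


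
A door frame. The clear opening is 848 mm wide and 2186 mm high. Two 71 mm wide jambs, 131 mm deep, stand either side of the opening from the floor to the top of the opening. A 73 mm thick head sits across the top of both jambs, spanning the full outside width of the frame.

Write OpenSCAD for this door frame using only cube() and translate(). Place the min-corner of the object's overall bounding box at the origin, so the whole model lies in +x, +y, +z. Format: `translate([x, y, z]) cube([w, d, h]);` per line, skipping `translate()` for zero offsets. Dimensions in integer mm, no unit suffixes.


cube([71, 131, 2186]);
translate([919, 0, 0]) cube([71, 131, 2186]);
translate([0, 0, 2186]) cube([990, 131, 73]);


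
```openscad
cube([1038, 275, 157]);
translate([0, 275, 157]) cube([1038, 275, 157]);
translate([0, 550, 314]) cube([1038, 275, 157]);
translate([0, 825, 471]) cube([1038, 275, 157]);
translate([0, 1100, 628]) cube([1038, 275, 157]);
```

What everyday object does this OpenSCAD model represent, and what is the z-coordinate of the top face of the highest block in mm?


A staircase. The total rise is 785 mm.

5 identical blocks, each offset up and back from the previous — a staircase. Each step is 157 mm tall and there are 5 of them, so the total rise is 5 × 157 = 785 mm.


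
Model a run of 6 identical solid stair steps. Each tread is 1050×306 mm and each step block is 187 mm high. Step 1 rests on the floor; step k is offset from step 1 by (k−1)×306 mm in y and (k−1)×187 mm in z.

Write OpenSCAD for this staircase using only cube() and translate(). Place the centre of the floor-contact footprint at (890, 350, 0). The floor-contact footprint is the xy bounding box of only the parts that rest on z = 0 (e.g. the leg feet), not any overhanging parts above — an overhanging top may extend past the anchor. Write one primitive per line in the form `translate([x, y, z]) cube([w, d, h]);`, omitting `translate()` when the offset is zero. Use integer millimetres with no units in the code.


translate([365, 197, 0]) cube([1050, 306, 187]);
translate([365, 503, 187]) cube([1050, 306, 187]);
translate([365, 809, 374]) cube([1050, 306, 187]);
translate([365, 1115, 561]) cube([1050, 306, 187]);
translate([365, 1421, 748]) cube([1050, 306, 187]);
translate([365, 1727, 935]) cube([1050, 306, 187]);


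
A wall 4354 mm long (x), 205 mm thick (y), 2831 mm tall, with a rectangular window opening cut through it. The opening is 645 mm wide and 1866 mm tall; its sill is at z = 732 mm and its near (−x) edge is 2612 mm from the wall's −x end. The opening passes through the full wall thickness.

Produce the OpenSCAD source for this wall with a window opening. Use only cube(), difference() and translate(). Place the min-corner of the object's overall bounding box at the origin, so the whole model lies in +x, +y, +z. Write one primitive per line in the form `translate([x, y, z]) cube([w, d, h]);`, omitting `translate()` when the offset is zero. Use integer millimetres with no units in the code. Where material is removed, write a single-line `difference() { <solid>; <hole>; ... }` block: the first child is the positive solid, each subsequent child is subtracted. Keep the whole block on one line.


difference() { cube([4354, 205, 2831]); translate([2612, 0, 732]) cube([645, 205, 1866]); }


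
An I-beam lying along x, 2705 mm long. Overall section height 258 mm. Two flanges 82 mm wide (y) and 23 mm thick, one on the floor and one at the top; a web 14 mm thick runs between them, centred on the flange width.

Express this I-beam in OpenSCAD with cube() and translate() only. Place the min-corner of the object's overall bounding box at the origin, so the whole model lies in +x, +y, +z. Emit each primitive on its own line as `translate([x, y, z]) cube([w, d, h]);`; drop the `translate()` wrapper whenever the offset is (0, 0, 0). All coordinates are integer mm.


cube([2705, 82, 23]);
translate([0, 34, 23]) cube([2705, 14, 212]);
translate([0, 0, 235]) cube([2705, 82, 23]);


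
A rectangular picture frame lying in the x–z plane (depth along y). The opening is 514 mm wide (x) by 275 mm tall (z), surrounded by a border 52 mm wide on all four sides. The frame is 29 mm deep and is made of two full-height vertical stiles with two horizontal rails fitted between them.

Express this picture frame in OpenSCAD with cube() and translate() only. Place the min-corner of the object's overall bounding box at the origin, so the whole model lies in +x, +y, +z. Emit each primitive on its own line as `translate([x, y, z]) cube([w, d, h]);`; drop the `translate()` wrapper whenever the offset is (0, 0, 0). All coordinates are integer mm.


cube([52, 29, 379]);
translate([566, 0, 0]) cube([52, 29, 379]);
translate([52, 0, 0]) cube([514, 29, 52]);
translate([52, 0, 327]) cube([514, 29, 52]);


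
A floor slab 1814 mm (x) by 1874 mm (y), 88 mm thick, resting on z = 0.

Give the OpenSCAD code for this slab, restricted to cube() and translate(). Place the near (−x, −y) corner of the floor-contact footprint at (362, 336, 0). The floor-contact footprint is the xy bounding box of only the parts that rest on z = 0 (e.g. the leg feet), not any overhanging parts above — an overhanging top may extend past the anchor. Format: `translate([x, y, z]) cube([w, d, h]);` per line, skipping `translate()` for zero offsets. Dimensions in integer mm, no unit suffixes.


translate([362, 336, 0]) cube([1814, 1874, 88]);


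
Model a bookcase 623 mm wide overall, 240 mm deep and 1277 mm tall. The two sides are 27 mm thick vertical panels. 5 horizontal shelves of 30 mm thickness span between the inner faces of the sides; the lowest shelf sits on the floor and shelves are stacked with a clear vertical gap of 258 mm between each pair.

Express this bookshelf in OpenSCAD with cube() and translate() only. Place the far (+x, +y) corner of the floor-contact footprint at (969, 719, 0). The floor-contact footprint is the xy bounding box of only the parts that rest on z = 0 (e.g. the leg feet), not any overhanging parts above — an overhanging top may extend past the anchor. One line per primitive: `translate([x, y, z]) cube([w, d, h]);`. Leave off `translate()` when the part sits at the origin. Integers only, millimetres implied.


translate([346, 479, 0]) cube([27, 240, 1277]);
translate([942, 479, 0]) cube([27, 240, 1277]);
translate([373, 479, 0]) cube([569, 240, 30]);
translate([373, 479, 288]) cube([569, 240, 30]);
translate([373, 479, 576]) cube([569, 240, 30]);
translate([373, 479, 864]) cube([569, 240, 30]);
translate([373, 479, 1152]) cube([569, 240, 30]);


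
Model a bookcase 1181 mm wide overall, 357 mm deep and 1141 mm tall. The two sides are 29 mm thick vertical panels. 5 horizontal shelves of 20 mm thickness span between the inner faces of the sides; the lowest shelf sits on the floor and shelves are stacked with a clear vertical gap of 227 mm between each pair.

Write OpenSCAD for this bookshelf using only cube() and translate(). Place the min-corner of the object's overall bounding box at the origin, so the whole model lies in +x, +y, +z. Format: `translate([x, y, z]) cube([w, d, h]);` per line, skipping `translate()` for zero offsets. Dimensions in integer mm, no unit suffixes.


cube([29, 357, 1141]);
translate([1152, 0, 0]) cube([29, 357, 1141]);
translate([29, 0, 0]) cube([1123, 357, 20]);
translate([29, 0, 247]) cube([1123, 357, 20]);
translate([29, 0, 494]) cube([1123, 357, 20]);
translate([29, 0, 741]) cube([1123, 357, 20]);
translate([29, 0, 988]) cube([1123, 357, 20]);


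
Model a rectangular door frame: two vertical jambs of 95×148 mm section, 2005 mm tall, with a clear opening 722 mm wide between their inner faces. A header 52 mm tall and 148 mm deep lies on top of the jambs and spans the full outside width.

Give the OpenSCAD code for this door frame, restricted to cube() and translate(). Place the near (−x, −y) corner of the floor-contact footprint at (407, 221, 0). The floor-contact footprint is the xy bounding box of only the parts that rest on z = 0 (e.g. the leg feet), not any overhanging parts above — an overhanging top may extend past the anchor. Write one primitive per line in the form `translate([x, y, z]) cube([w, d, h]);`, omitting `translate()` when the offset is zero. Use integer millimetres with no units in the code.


translate([407, 221, 0]) cube([95, 148, 2005]);
translate([1224, 221, 0]) cube([95, 148, 2005]);
translate([407, 221, 2005]) cube([912, 148, 52]);
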